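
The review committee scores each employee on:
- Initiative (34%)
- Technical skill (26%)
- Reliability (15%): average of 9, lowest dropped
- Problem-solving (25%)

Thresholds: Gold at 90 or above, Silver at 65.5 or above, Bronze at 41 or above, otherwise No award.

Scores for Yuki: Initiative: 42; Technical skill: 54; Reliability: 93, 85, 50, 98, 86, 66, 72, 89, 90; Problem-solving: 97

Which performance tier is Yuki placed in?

Reliability: drop 50 → average of remaining 8 = 679/8 = 84.875
Weighted total:
  Initiative 42 × 0.34 = 14.28
  Technical skill 54 × 0.26 = 14.04
  Reliability 84.875 × 0.15 = 12.73125
  Problem-solving 97 × 0.25 = 24.25
Sum = 65.30125
65.30125 is ≥ 41 and < 65.5 → Bronze

Bronze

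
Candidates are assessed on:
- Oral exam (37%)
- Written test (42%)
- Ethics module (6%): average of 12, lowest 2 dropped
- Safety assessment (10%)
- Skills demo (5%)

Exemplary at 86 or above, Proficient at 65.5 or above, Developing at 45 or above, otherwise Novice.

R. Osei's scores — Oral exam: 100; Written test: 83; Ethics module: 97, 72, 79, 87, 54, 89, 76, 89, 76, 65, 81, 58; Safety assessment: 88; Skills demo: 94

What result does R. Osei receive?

Ethics module: drop 54, 58 → average of remaining 10 = 811/10 = 81.1
Weighted total:
  Oral exam 100 × 0.37 = 37
  Written test 83 × 0.42 = 34.86
  Ethics module 81.1 × 0.06 = 4.866
  Safety assessment 88 × 0.1 = 8.8
  Skills demo 94 × 0.05 = 4.7
Sum = 90.226
90.226 ≥ 86 → Exemplary

Exemplary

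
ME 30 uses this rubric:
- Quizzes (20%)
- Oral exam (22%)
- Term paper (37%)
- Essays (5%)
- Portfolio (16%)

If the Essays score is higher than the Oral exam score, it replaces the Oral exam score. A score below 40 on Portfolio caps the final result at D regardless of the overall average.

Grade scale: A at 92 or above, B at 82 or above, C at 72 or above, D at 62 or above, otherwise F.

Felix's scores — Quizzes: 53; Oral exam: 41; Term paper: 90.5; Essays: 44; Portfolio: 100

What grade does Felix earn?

D

Essays (44) > Oral exam (41), so Oral exam counts as 44.
Portfolio score 100 ≥ 40: minimum met.
Weighted total:
  Quizzes 53 × 0.2 = 10.6
  Oral exam 44 × 0.22 = 9.68
  Term paper 90.5 × 0.37 = 33.485
  Essays 44 × 0.05 = 2.2
  Portfolio 100 × 0.16 = 16
Sum = 71.965
71.965 is ≥ 62 and < 72 → D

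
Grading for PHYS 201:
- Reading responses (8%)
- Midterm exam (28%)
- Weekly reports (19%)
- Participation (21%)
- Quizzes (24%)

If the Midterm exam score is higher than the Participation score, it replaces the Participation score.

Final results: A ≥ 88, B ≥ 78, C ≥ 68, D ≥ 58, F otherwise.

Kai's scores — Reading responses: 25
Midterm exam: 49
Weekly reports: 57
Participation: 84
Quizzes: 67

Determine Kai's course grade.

Midterm exam (49) ≤ Participation (84), so Participation stays at 84.
Weighted total:
  Reading responses 25 × 0.08 = 2
  Midterm exam 49 × 0.28 = 13.72
  Weekly reports 57 × 0.19 = 10.83
  Participation 84 × 0.21 = 17.64
  Quizzes 67 × 0.24 = 16.08
Sum = 60.27
60.27 is ≥ 58 and < 68 → D

D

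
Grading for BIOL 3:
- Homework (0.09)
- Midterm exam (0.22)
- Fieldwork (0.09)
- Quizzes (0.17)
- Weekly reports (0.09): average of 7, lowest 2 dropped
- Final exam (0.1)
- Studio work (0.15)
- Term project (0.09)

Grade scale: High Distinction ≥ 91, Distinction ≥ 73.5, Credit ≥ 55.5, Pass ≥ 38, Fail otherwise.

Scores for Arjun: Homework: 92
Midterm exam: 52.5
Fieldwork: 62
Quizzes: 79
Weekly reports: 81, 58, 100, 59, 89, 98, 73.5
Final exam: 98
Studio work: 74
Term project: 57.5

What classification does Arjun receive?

Credit

Weekly reports: drop 58, 59 → average of remaining 5 = 441.5/5 = 88.3
Weighted total:
  Homework 92 × 0.09 = 8.28
  Midterm exam 52.5 × 0.22 = 11.55
  Fieldwork 62 × 0.09 = 5.58
  Quizzes 79 × 0.17 = 13.43
  Weekly reports 88.3 × 0.09 = 7.947
  Final exam 98 × 0.1 = 9.8
  Studio work 74 × 0.15 = 11.1
  Term project 57.5 × 0.09 = 5.175
Sum = 72.862
72.862 is ≥ 55.5 and < 73.5 → Credit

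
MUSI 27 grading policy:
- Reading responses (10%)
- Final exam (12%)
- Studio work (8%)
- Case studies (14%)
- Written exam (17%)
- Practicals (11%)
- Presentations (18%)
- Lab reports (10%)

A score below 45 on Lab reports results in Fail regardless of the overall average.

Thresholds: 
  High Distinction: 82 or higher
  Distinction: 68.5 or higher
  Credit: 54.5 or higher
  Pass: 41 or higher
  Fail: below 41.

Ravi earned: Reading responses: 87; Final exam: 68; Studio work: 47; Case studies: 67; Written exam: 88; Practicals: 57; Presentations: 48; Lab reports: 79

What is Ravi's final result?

Credit

Lab reports score 79 ≥ 45: minimum met.
Weighted total:
  Reading responses 87 × 0.1 = 8.7
  Final exam 68 × 0.12 = 8.16
  Studio work 47 × 0.08 = 3.76
  Case studies 67 × 0.14 = 9.38
  Written exam 88 × 0.17 = 14.96
  Practicals 57 × 0.11 = 6.27
  Presentations 48 × 0.18 = 8.64
  Lab reports 79 × 0.1 = 7.9
Sum = 67.77
67.77 is ≥ 54.5 and < 68.5 → Credit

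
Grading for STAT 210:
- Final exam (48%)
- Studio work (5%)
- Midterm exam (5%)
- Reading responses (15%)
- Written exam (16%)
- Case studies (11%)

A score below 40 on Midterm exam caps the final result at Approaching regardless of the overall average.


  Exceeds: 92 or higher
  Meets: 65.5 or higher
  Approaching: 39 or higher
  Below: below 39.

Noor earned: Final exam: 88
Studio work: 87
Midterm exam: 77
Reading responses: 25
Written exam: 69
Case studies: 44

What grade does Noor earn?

Midterm exam score 77 ≥ 40: minimum met.
Weighted total:
  Final exam 88 × 0.48 = 42.24
  Studio work 87 × 0.05 = 4.35
  Midterm exam 77 × 0.05 = 3.85
  Reading responses 25 × 0.15 = 3.75
  Written exam 69 × 0.16 = 11.04
  Case studies 44 × 0.11 = 4.84
Sum = 70.07
70.07 is ≥ 65.5 and < 92 → Meets

Meets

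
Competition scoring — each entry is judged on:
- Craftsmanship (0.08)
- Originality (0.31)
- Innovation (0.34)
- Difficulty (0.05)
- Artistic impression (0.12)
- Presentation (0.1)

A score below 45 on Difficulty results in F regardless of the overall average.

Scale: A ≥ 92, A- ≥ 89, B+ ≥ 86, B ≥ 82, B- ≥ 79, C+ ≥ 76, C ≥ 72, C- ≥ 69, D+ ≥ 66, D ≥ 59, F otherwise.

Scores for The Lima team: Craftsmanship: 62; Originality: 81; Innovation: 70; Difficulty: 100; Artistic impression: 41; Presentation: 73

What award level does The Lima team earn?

Difficulty score 100 ≥ 45: minimum met.
Weighted total:
  Craftsmanship 62 × 0.08 = 4.96
  Originality 81 × 0.31 = 25.11
  Innovation 70 × 0.34 = 23.8
  Difficulty 100 × 0.05 = 5
  Artistic impression 41 × 0.12 = 4.92
  Presentation 73 × 0.1 = 7.3
Sum = 71.09
71.09 is ≥ 69 and < 72 → C-

C-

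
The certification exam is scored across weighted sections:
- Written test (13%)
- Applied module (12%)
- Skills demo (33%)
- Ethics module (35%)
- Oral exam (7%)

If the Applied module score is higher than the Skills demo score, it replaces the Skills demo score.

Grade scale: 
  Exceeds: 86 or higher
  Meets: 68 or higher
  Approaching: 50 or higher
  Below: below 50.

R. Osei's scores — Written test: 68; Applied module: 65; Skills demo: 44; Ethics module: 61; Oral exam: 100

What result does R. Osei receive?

Approaching

Applied module (65) > Skills demo (44), so Skills demo counts as 65.
Weighted total:
  Written test 68 × 0.13 = 8.84
  Applied module 65 × 0.12 = 7.8
  Skills demo 65 × 0.33 = 21.45
  Ethics module 61 × 0.35 = 21.35
  Oral exam 100 × 0.07 = 7
Sum = 66.44
66.44 is ≥ 50 and < 68 → Approaching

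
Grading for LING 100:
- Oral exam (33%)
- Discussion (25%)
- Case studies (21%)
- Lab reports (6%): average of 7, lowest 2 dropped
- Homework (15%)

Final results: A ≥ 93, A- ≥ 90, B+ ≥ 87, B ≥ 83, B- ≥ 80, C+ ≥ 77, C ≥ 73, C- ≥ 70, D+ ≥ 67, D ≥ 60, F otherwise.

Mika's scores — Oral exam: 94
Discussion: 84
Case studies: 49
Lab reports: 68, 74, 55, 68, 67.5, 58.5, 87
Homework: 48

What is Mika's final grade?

Lab reports: drop 55, 58.5 → average of remaining 5 = 364.5/5 = 72.9
Weighted total:
  Oral exam 94 × 0.33 = 31.02
  Discussion 84 × 0.25 = 21
  Case studies 49 × 0.21 = 10.29
  Lab reports 72.9 × 0.06 = 4.374
  Homework 48 × 0.15 = 7.2
Sum = 73.884
73.884 is ≥ 73 and < 77 → C

C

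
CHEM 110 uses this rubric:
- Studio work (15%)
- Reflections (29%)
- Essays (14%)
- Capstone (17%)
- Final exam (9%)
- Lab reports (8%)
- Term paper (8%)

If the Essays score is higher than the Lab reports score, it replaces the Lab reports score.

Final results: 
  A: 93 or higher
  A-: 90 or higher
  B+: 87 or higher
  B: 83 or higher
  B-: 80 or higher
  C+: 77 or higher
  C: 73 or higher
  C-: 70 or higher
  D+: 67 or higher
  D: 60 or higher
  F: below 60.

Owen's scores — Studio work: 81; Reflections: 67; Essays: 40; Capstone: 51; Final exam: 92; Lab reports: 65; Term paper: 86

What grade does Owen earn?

D

Essays (40) ≤ Lab reports (65), so Lab reports stays at 65.
Weighted total:
  Studio work 81 × 0.15 = 12.15
  Reflections 67 × 0.29 = 19.43
  Essays 40 × 0.14 = 5.6
  Capstone 51 × 0.17 = 8.67
  Final exam 92 × 0.09 = 8.28
  Lab reports 65 × 0.08 = 5.2
  Term paper 86 × 0.08 = 6.88
Sum = 66.21
66.21 is ≥ 60 and < 67 → D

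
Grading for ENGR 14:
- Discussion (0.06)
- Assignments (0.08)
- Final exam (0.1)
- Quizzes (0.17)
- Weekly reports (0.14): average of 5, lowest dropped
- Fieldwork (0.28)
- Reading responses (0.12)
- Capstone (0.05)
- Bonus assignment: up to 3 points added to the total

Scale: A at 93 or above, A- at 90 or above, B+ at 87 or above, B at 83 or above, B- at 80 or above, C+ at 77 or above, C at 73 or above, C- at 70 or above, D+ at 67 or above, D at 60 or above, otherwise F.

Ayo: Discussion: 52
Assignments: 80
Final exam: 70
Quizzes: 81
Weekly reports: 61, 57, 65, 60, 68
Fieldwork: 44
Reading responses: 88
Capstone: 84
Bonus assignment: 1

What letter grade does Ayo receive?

D+

Weekly reports: drop 57 → average of remaining 4 = 254/4 = 63.5
Weighted total:
  Discussion 52 × 0.06 = 3.12
  Assignments 80 × 0.08 = 6.4
  Final exam 70 × 0.1 = 7
  Quizzes 81 × 0.17 = 13.77
  Weekly reports 63.5 × 0.14 = 8.89
  Fieldwork 44 × 0.28 = 12.32
  Reading responses 88 × 0.12 = 10.56
  Capstone 84 × 0.05 = 4.2
Sum = 66.26
Bonus assignment: 66.26 + 1 = 67.26
67.26 is ≥ 67 and < 70 → D+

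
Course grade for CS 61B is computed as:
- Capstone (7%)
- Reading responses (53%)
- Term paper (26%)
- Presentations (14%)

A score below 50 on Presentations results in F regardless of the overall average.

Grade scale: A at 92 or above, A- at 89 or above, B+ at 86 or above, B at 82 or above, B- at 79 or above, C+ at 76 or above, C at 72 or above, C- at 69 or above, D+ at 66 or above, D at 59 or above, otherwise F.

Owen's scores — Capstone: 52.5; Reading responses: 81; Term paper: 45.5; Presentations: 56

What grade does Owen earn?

Presentations score 56 ≥ 50: minimum met.
Weighted total:
  Capstone 52.5 × 0.07 = 3.675
  Reading responses 81 × 0.53 = 42.93
  Term paper 45.5 × 0.26 = 11.83
  Presentations 56 × 0.14 = 7.84
Sum = 66.275
66.275 is ≥ 66 and < 69 → D+

D+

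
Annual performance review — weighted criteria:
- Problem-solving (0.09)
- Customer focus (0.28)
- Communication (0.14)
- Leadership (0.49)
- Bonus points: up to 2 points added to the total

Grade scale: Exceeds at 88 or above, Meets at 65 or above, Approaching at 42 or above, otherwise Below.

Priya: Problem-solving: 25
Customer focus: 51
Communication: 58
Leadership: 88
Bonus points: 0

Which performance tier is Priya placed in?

Weighted total:
  Problem-solving 25 × 0.09 = 2.25
  Customer focus 51 × 0.28 = 14.28
  Communication 58 × 0.14 = 8.12
  Leadership 88 × 0.49 = 43.12
Sum = 67.77
Bonus points: 67.77 + 0 = 67.77
67.77 is ≥ 65 and < 88 → Meets

Meets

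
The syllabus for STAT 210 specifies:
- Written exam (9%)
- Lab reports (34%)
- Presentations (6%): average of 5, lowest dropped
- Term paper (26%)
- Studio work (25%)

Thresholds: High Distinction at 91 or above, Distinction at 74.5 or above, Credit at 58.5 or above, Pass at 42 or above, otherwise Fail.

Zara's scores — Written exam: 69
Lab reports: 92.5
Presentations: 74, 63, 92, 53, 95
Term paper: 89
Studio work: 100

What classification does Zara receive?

Distinction

Presentations: drop 53 → average of remaining 4 = 324/4 = 81
Weighted total:
  Written exam 69 × 0.09 = 6.21
  Lab reports 92.5 × 0.34 = 31.45
  Presentations 81 × 0.06 = 4.86
  Term paper 89 × 0.26 = 23.14
  Studio work 100 × 0.25 = 25
Sum = 90.66
90.66 is ≥ 74.5 and < 91 → Distinction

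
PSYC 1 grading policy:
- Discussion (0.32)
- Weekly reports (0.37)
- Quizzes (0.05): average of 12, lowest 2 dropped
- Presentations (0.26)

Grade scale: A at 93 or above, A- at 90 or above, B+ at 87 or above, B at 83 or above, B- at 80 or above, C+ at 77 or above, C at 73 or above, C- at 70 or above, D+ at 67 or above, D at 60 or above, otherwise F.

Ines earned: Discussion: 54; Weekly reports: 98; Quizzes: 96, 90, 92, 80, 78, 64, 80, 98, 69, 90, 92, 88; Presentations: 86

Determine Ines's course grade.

B-

Quizzes: drop 64, 69 → average of remaining 10 = 884/10 = 88.4
Weighted total:
  Discussion 54 × 0.32 = 17.28
  Weekly reports 98 × 0.37 = 36.26
  Quizzes 88.4 × 0.05 = 4.42
  Presentations 86 × 0.26 = 22.36
Sum = 80.32
80.32 is ≥ 80 and < 83 → B-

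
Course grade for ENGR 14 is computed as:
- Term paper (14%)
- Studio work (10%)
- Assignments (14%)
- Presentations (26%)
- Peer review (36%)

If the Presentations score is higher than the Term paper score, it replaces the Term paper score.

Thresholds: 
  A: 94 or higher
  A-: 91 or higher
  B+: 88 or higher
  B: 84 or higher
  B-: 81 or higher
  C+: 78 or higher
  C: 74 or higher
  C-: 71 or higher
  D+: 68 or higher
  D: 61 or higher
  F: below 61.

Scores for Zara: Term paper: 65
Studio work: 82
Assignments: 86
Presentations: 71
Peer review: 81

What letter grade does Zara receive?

Presentations (71) > Term paper (65), so Term paper counts as 71.
Weighted total:
  Term paper 71 × 0.14 = 9.94
  Studio work 82 × 0.1 = 8.2
  Assignments 86 × 0.14 = 12.04
  Presentations 71 × 0.26 = 18.46
  Peer review 81 × 0.36 = 29.16
Sum = 77.8
77.8 is ≥ 74 and < 78 → C

C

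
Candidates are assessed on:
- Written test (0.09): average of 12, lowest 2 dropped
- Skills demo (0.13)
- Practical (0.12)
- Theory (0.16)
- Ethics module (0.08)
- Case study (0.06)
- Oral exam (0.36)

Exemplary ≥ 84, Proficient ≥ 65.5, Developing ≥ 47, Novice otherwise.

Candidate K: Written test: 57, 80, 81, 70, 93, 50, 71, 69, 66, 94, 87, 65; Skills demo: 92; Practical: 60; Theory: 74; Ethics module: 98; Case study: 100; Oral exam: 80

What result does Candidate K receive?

Proficient

Written test: drop 50, 57 → average of remaining 10 = 776/10 = 77.6
Weighted total:
  Written test 77.6 × 0.09 = 6.984
  Skills demo 92 × 0.13 = 11.96
  Practical 60 × 0.12 = 7.2
  Theory 74 × 0.16 = 11.84
  Ethics module 98 × 0.08 = 7.84
  Case study 100 × 0.06 = 6
  Oral exam 80 × 0.36 = 28.8
Sum = 80.624
80.624 is ≥ 65.5 and < 84 → Proficient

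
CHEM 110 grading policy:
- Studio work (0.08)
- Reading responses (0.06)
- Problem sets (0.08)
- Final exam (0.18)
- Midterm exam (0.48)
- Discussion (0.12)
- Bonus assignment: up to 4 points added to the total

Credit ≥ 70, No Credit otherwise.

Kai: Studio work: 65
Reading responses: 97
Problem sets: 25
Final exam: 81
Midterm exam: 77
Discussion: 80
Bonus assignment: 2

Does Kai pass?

Credit

Weighted total:
  Studio work 65 × 0.08 = 5.2
  Reading responses 97 × 0.06 = 5.82
  Problem sets 25 × 0.08 = 2
  Final exam 81 × 0.18 = 14.58
  Midterm exam 77 × 0.48 = 36.96
  Discussion 80 × 0.12 = 9.6
Sum = 74.16
Bonus assignment: 74.16 + 2 = 76.16
76.16 ≥ 70 → Credit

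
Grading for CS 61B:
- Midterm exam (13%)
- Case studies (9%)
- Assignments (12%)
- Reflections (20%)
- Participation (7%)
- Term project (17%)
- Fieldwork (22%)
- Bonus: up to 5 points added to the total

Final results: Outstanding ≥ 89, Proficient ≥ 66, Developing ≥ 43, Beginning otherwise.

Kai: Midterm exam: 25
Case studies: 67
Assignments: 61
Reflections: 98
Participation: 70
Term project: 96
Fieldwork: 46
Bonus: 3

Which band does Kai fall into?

Weighted total:
  Midterm exam 25 × 0.13 = 3.25
  Case studies 67 × 0.09 = 6.03
  Assignments 61 × 0.12 = 7.32
  Reflections 98 × 0.2 = 19.6
  Participation 70 × 0.07 = 4.9
  Term project 96 × 0.17 = 16.32
  Fieldwork 46 × 0.22 = 10.12
Sum = 67.54
Bonus: 67.54 + 3 = 70.54
70.54 is ≥ 66 and < 89 → Proficient

Proficient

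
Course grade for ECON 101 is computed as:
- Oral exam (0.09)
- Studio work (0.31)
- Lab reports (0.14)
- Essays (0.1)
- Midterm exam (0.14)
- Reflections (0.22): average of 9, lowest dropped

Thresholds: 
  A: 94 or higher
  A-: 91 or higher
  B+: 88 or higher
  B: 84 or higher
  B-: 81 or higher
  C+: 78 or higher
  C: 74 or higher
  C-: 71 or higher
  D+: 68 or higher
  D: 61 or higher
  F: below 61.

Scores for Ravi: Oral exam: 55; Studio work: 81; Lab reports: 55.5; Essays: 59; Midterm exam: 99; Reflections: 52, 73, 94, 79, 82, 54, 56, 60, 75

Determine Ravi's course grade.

Reflections: drop 52 → average of remaining 8 = 573/8 = 71.625
Weighted total:
  Oral exam 55 × 0.09 = 4.95
  Studio work 81 × 0.31 = 25.11
  Lab reports 55.5 × 0.14 = 7.77
  Essays 59 × 0.1 = 5.9
  Midterm exam 99 × 0.14 = 13.86
  Reflections 71.625 × 0.22 = 15.7575
Sum = 73.3475
73.3475 is ≥ 71 and < 74 → C-

C-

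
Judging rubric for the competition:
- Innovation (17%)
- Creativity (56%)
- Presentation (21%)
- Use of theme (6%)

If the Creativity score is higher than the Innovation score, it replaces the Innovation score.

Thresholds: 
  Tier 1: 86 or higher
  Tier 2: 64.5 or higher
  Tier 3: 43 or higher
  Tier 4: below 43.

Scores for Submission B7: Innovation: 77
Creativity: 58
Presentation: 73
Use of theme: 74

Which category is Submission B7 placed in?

Tier 2

Creativity (58) ≤ Innovation (77), so Innovation stays at 77.
Weighted total:
  Innovation 77 × 0.17 = 13.09
  Creativity 58 × 0.56 = 32.48
  Presentation 73 × 0.21 = 15.33
  Use of theme 74 × 0.06 = 4.44
Sum = 65.34
65.34 is ≥ 64.5 and < 86 → Tier 2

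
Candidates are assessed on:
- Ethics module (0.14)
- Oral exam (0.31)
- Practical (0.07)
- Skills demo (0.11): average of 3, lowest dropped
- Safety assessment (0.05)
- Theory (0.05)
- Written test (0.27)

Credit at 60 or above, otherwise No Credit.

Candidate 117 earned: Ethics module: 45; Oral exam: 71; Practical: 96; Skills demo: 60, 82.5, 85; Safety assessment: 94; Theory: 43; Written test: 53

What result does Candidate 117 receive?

Skills demo: drop 60 → average of remaining 2 = 167.5/2 = 83.75
Weighted total:
  Ethics module 45 × 0.14 = 6.3
  Oral exam 71 × 0.31 = 22.01
  Practical 96 × 0.07 = 6.72
  Skills demo 83.75 × 0.11 = 9.2125
  Safety assessment 94 × 0.05 = 4.7
  Theory 43 × 0.05 = 2.15
  Written test 53 × 0.27 = 14.31
Sum = 65.4025
65.4025 ≥ 60 → Credit

Credit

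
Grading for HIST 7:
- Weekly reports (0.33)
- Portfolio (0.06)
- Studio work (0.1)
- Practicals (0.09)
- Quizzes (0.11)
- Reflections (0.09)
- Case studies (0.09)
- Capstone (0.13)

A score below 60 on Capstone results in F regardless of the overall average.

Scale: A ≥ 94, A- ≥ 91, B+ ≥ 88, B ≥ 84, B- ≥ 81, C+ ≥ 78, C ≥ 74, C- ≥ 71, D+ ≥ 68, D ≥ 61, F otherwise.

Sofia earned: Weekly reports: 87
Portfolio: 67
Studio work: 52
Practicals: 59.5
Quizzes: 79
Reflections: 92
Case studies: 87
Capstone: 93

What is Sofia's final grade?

C+

Capstone score 93 ≥ 60: minimum met.
Weighted total:
  Weekly reports 87 × 0.33 = 28.71
  Portfolio 67 × 0.06 = 4.02
  Studio work 52 × 0.1 = 5.2
  Practicals 59.5 × 0.09 = 5.355
  Quizzes 79 × 0.11 = 8.69
  Reflections 92 × 0.09 = 8.28
  Case studies 87 × 0.09 = 7.83
  Capstone 93 × 0.13 = 12.09
Sum = 80.175
80.175 is ≥ 78 and < 81 → C+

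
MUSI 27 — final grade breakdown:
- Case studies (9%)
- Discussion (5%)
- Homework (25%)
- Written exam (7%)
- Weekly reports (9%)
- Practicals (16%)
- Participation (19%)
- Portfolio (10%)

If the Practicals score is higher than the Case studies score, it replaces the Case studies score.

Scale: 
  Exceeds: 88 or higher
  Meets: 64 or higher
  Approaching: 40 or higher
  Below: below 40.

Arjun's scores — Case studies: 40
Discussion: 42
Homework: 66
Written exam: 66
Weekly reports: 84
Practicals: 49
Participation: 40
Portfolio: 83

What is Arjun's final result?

Approaching

Practicals (49) > Case studies (40), so Case studies counts as 49.
Weighted total:
  Case studies 49 × 0.09 = 4.41
  Discussion 42 × 0.05 = 2.1
  Homework 66 × 0.25 = 16.5
  Written exam 66 × 0.07 = 4.62
  Weekly reports 84 × 0.09 = 7.56
  Practicals 49 × 0.16 = 7.84
  Participation 40 × 0.19 = 7.6
  Portfolio 83 × 0.1 = 8.3
Sum = 58.93
58.93 is ≥ 40 and < 64 → Approaching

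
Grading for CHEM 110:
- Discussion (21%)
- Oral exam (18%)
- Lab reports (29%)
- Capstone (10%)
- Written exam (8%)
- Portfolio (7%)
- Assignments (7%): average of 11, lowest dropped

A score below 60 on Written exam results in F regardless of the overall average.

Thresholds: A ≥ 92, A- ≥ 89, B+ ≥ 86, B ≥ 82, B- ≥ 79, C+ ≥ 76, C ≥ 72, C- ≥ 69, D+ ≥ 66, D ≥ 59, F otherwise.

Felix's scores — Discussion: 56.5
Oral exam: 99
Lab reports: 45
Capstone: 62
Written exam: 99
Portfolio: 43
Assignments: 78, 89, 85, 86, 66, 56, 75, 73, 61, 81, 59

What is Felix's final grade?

Assignments: drop 56 → average of remaining 10 = 753/10 = 75.3
Written exam score 99 ≥ 60: minimum met.
Weighted total:
  Discussion 56.5 × 0.21 = 11.865
  Oral exam 99 × 0.18 = 17.82
  Lab reports 45 × 0.29 = 13.05
  Capstone 62 × 0.1 = 6.2
  Written exam 99 × 0.08 = 7.92
  Portfolio 43 × 0.07 = 3.01
  Assignments 75.3 × 0.07 = 5.271
Sum = 65.136
65.136 is ≥ 59 and < 66 → D

D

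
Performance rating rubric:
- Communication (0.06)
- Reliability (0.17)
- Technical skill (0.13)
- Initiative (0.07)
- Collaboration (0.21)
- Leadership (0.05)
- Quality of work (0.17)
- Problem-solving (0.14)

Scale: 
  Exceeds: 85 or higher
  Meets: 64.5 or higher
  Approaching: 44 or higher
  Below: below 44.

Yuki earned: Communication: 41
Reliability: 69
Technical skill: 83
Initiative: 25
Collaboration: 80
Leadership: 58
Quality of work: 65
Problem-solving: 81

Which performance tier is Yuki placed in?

Meets

Weighted total:
  Communication 41 × 0.06 = 2.46
  Reliability 69 × 0.17 = 11.73
  Technical skill 83 × 0.13 = 10.79
  Initiative 25 × 0.07 = 1.75
  Collaboration 80 × 0.21 = 16.8
  Leadership 58 × 0.05 = 2.9
  Quality of work 65 × 0.17 = 11.05
  Problem-solving 81 × 0.14 = 11.34
Sum = 68.82
68.82 is ≥ 64.5 and < 85 → Meets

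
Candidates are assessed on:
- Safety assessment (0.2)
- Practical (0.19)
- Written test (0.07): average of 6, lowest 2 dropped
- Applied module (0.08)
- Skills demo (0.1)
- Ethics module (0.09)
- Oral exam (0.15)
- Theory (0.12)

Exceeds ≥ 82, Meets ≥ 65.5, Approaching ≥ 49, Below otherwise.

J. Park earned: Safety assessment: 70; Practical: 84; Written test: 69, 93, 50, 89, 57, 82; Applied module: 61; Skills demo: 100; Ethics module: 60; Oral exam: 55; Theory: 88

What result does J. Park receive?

Written test: drop 50, 57 → average of remaining 4 = 333/4 = 83.25
Weighted total:
  Safety assessment 70 × 0.2 = 14
  Practical 84 × 0.19 = 15.96
  Written test 83.25 × 0.07 = 5.8275
  Applied module 61 × 0.08 = 4.88
  Skills demo 100 × 0.1 = 10
  Ethics module 60 × 0.09 = 5.4
  Oral exam 55 × 0.15 = 8.25
  Theory 88 × 0.12 = 10.56
Sum = 74.8775
74.8775 is ≥ 65.5 and < 82 → Meets

Meets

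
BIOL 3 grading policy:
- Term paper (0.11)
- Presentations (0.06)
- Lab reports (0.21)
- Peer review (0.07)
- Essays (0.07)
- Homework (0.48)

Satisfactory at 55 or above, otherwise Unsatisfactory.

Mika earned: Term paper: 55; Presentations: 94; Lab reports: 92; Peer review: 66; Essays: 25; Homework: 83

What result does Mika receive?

Weighted total:
  Term paper 55 × 0.11 = 6.05
  Presentations 94 × 0.06 = 5.64
  Lab reports 92 × 0.21 = 19.32
  Peer review 66 × 0.07 = 4.62
  Essays 25 × 0.07 = 1.75
  Homework 83 × 0.48 = 39.84
Sum = 77.22
77.22 ≥ 55 → Satisfactory

Satisfactory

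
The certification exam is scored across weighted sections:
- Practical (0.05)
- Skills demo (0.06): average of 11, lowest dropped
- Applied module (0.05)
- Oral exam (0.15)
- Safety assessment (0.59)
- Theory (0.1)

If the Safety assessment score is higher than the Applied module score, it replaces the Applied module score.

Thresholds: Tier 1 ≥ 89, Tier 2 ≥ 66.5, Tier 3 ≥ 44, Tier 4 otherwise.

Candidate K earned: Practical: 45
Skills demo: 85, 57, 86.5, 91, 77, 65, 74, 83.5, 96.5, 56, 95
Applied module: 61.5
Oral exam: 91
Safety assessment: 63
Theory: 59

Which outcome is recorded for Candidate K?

Skills demo: drop 56 → average of remaining 10 = 810.5/10 = 81.05
Safety assessment (63) > Applied module (61.5), so Applied module counts as 63.
Weighted total:
  Practical 45 × 0.05 = 2.25
  Skills demo 81.05 × 0.06 = 4.863
  Applied module 63 × 0.05 = 3.15
  Oral exam 91 × 0.15 = 13.65
  Safety assessment 63 × 0.59 = 37.17
  Theory 59 × 0.1 = 5.9
Sum = 66.983
66.983 is ≥ 66.5 and < 89 → Tier 2

Tier 2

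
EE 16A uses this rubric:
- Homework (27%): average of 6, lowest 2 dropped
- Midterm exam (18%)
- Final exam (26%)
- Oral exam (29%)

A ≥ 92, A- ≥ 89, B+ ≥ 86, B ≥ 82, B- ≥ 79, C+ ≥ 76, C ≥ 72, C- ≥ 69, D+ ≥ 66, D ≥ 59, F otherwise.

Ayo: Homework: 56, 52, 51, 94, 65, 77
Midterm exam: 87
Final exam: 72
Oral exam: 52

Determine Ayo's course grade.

C-

Homework: drop 51, 52 → average of remaining 4 = 292/4 = 73
Weighted total:
  Homework 73 × 0.27 = 19.71
  Midterm exam 87 × 0.18 = 15.66
  Final exam 72 × 0.26 = 18.72
  Oral exam 52 × 0.29 = 15.08
Sum = 69.17
69.17 is ≥ 69 and < 72 → C-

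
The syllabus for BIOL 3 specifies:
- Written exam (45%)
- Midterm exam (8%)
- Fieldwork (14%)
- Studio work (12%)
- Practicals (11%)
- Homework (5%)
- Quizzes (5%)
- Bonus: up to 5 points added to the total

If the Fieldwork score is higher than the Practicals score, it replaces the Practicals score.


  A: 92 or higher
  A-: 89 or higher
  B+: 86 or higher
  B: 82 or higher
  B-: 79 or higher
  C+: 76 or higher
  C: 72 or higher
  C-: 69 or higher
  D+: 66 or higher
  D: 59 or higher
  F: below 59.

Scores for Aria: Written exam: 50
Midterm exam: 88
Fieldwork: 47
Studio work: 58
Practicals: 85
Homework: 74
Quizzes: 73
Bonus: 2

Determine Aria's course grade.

D

Fieldwork (47) ≤ Practicals (85), so Practicals stays at 85.
Weighted total:
  Written exam 50 × 0.45 = 22.5
  Midterm exam 88 × 0.08 = 7.04
  Fieldwork 47 × 0.14 = 6.58
  Studio work 58 × 0.12 = 6.96
  Practicals 85 × 0.11 = 9.35
  Homework 74 × 0.05 = 3.7
  Quizzes 73 × 0.05 = 3.65
Sum = 59.78
Bonus: 59.78 + 2 = 61.78
61.78 is ≥ 59 and < 66 → D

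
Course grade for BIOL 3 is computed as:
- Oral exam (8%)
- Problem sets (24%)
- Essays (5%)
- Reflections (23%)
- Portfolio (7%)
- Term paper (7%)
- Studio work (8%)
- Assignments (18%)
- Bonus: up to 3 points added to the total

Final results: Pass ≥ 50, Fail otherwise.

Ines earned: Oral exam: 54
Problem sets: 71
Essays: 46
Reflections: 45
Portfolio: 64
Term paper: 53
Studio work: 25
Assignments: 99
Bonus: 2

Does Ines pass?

Weighted total:
  Oral exam 54 × 0.08 = 4.32
  Problem sets 71 × 0.24 = 17.04
  Essays 46 × 0.05 = 2.3
  Reflections 45 × 0.23 = 10.35
  Portfolio 64 × 0.07 = 4.48
  Term paper 53 × 0.07 = 3.71
  Studio work 25 × 0.08 = 2
  Assignments 99 × 0.18 = 17.82
Sum = 62.02
Bonus: 62.02 + 2 = 64.02
64.02 ≥ 50 → Pass

Pass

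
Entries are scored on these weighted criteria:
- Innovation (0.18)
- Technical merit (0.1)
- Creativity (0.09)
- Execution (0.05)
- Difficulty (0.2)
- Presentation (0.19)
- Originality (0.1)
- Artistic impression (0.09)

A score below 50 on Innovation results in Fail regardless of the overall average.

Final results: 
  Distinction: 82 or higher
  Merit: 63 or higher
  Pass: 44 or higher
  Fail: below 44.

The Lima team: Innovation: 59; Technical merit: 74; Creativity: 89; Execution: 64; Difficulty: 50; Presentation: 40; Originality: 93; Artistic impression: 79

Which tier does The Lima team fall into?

Innovation score 59 ≥ 50: minimum met.
Weighted total:
  Innovation 59 × 0.18 = 10.62
  Technical merit 74 × 0.1 = 7.4
  Creativity 89 × 0.09 = 8.01
  Execution 64 × 0.05 = 3.2
  Difficulty 50 × 0.2 = 10
  Presentation 40 × 0.19 = 7.6
  Originality 93 × 0.1 = 9.3
  Artistic impression 79 × 0.09 = 7.11
Sum = 63.24
63.24 is ≥ 63 and < 82 → Merit

Merit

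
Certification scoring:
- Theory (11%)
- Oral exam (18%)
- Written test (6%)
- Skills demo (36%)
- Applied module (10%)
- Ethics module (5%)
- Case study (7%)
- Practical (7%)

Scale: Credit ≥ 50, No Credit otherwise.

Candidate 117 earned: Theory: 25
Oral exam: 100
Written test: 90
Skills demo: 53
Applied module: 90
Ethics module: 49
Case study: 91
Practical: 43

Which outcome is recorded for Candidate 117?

Credit

Weighted total:
  Theory 25 × 0.11 = 2.75
  Oral exam 100 × 0.18 = 18
  Written test 90 × 0.06 = 5.4
  Skills demo 53 × 0.36 = 19.08
  Applied module 90 × 0.1 = 9
  Ethics module 49 × 0.05 = 2.45
  Case study 91 × 0.07 = 6.37
  Practical 43 × 0.07 = 3.01
Sum = 66.06
66.06 ≥ 50 → Credit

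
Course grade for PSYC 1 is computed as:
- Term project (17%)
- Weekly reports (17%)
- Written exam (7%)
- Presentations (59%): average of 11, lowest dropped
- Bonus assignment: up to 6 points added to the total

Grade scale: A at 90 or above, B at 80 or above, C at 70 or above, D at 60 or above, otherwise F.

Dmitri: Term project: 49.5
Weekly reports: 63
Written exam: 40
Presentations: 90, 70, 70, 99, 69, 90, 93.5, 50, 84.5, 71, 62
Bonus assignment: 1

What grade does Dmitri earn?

Presentations: drop 50 → average of remaining 10 = 799/10 = 79.9
Weighted total:
  Term project 49.5 × 0.17 = 8.415
  Weekly reports 63 × 0.17 = 10.71
  Written exam 40 × 0.07 = 2.8
  Presentations 79.9 × 0.59 = 47.141
Sum = 69.066
Bonus assignment: 69.066 + 1 = 70.066
70.066 is ≥ 70 and < 80 → C

C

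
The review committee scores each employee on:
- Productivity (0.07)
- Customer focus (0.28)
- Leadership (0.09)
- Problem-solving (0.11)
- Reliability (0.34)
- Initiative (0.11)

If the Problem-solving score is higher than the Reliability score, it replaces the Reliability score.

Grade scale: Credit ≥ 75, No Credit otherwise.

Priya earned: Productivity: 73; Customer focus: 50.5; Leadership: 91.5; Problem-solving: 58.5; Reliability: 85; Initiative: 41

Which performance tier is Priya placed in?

No Credit

Problem-solving (58.5) ≤ Reliability (85), so Reliability stays at 85.
Weighted total:
  Productivity 73 × 0.07 = 5.11
  Customer focus 50.5 × 0.28 = 14.14
  Leadership 91.5 × 0.09 = 8.235
  Problem-solving 58.5 × 0.11 = 6.435
  Reliability 85 × 0.34 = 28.9
  Initiative 41 × 0.11 = 4.51
Sum = 67.33
67.33 < 75 → No Credit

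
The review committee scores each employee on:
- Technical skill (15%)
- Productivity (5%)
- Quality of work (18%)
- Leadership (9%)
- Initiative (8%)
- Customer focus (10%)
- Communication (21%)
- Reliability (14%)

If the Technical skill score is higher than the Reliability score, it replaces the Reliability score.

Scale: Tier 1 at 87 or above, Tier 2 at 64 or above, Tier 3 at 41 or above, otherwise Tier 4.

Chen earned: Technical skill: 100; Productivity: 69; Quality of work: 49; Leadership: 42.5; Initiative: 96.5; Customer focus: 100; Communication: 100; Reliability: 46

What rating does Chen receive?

Tier 2

Technical skill (100) > Reliability (46), so Reliability counts as 100.
Weighted total:
  Technical skill 100 × 0.15 = 15
  Productivity 69 × 0.05 = 3.45
  Quality of work 49 × 0.18 = 8.82
  Leadership 42.5 × 0.09 = 3.825
  Initiative 96.5 × 0.08 = 7.72
  Customer focus 100 × 0.1 = 10
  Communication 100 × 0.21 = 21
  Reliability 100 × 0.14 = 14
Sum = 83.815
83.815 is ≥ 64 and < 87 → Tier 2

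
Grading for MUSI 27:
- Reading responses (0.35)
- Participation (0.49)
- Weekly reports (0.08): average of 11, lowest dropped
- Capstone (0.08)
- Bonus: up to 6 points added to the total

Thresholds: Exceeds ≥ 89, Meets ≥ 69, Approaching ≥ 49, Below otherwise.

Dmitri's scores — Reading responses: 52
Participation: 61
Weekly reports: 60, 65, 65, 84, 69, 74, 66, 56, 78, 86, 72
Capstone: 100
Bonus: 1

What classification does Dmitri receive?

Approaching

Weekly reports: drop 56 → average of remaining 10 = 719/10 = 71.9
Weighted total:
  Reading responses 52 × 0.35 = 18.2
  Participation 61 × 0.49 = 29.89
  Weekly reports 71.9 × 0.08 = 5.752
  Capstone 100 × 0.08 = 8
Sum = 61.842
Bonus: 61.842 + 1 = 62.842
62.842 is ≥ 49 and < 69 → Approaching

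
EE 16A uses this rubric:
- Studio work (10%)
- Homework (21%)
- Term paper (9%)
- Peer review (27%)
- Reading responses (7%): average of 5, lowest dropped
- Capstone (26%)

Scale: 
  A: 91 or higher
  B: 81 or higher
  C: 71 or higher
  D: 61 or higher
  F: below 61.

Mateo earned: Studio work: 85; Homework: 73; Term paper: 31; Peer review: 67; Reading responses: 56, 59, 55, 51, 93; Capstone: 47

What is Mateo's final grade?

Reading responses: drop 51 → average of remaining 4 = 263/4 = 65.75
Weighted total:
  Studio work 85 × 0.1 = 8.5
  Homework 73 × 0.21 = 15.33
  Term paper 31 × 0.09 = 2.79
  Peer review 67 × 0.27 = 18.09
  Reading responses 65.75 × 0.07 = 4.6025
  Capstone 47 × 0.26 = 12.22
Sum = 61.5325
61.5325 is ≥ 61 and < 71 → D

D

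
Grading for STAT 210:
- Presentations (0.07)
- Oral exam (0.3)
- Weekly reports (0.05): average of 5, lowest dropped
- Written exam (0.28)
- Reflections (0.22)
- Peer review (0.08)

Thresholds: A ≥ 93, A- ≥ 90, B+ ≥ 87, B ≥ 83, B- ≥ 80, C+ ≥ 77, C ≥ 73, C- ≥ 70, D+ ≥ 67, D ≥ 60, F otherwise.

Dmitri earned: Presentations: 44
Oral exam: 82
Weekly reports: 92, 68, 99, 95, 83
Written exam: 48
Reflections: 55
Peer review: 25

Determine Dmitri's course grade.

F

Weekly reports: drop 68 → average of remaining 4 = 369/4 = 92.25
Weighted total:
  Presentations 44 × 0.07 = 3.08
  Oral exam 82 × 0.3 = 24.6
  Weekly reports 92.25 × 0.05 = 4.6125
  Written exam 48 × 0.28 = 13.44
  Reflections 55 × 0.22 = 12.1
  Peer review 25 × 0.08 = 2
Sum = 59.8325
59.8325 < 60 → F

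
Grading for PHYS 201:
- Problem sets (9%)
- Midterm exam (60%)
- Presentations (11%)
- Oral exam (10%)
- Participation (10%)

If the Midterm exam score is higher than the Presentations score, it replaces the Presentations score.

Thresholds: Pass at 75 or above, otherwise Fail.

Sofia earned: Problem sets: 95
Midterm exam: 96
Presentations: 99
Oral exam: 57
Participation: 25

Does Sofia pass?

Pass

Midterm exam (96) ≤ Presentations (99), so Presentations stays at 99.
Weighted total:
  Problem sets 95 × 0.09 = 8.55
  Midterm exam 96 × 0.6 = 57.6
  Presentations 99 × 0.11 = 10.89
  Oral exam 57 × 0.1 = 5.7
  Participation 25 × 0.1 = 2.5
Sum = 85.24
85.24 ≥ 75 → Pass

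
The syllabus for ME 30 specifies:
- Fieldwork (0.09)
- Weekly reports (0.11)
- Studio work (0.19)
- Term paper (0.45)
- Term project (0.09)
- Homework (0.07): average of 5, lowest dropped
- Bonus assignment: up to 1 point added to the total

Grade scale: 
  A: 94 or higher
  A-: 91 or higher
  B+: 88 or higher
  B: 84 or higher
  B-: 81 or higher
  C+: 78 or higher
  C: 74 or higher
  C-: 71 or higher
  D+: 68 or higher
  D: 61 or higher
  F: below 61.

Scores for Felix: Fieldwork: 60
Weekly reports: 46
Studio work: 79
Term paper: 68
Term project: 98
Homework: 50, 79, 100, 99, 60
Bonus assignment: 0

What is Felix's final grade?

D+

Homework: drop 50 → average of remaining 4 = 338/4 = 84.5
Weighted total:
  Fieldwork 60 × 0.09 = 5.4
  Weekly reports 46 × 0.11 = 5.06
  Studio work 79 × 0.19 = 15.01
  Term paper 68 × 0.45 = 30.6
  Term project 98 × 0.09 = 8.82
  Homework 84.5 × 0.07 = 5.915
Sum = 70.805
Bonus assignment: 70.805 + 0 = 70.805
70.805 is ≥ 68 and < 71 → D+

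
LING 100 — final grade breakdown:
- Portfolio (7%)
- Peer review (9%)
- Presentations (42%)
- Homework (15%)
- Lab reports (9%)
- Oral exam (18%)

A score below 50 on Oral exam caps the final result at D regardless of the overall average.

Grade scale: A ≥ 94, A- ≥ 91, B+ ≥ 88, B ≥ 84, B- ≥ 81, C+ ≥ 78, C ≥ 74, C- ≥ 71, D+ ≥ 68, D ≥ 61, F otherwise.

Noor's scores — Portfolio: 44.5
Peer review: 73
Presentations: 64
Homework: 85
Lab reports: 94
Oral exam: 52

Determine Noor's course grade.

D

Oral exam score 52 ≥ 50: minimum met.
Weighted total:
  Portfolio 44.5 × 0.07 = 3.115
  Peer review 73 × 0.09 = 6.57
  Presentations 64 × 0.42 = 26.88
  Homework 85 × 0.15 = 12.75
  Lab reports 94 × 0.09 = 8.46
  Oral exam 52 × 0.18 = 9.36
Sum = 67.135
67.135 is ≥ 61 and < 68 → D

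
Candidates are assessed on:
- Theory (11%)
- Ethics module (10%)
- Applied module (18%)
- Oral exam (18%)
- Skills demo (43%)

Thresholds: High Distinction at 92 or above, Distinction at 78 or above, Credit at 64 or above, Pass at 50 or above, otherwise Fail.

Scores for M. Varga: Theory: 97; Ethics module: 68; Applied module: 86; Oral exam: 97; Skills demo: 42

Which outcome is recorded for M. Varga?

Credit

Weighted total:
  Theory 97 × 0.11 = 10.67
  Ethics module 68 × 0.1 = 6.8
  Applied module 86 × 0.18 = 15.48
  Oral exam 97 × 0.18 = 17.46
  Skills demo 42 × 0.43 = 18.06
Sum = 68.47
68.47 is ≥ 64 and < 78 → Credit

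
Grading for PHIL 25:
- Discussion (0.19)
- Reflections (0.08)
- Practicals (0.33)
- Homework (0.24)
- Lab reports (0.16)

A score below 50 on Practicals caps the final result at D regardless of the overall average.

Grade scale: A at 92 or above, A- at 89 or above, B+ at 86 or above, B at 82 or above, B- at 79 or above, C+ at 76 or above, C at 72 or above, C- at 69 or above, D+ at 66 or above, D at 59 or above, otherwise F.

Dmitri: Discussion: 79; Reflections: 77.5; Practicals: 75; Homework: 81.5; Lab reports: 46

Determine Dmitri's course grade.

C

Practicals score 75 ≥ 50: minimum met.
Weighted total:
  Discussion 79 × 0.19 = 15.01
  Reflections 77.5 × 0.08 = 6.2
  Practicals 75 × 0.33 = 24.75
  Homework 81.5 × 0.24 = 19.56
  Lab reports 46 × 0.16 = 7.36
Sum = 72.88
72.88 is ≥ 72 and < 76 → C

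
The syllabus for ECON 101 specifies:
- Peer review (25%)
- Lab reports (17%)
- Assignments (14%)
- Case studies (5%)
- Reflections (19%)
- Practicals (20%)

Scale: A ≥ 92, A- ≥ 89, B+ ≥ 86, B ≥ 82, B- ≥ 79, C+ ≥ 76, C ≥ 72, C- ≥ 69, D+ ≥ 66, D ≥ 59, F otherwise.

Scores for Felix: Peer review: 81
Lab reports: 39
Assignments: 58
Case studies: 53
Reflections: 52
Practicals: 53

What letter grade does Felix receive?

F

Weighted total:
  Peer review 81 × 0.25 = 20.25
  Lab reports 39 × 0.17 = 6.63
  Assignments 58 × 0.14 = 8.12
  Case studies 53 × 0.05 = 2.65
  Reflections 52 × 0.19 = 9.88
  Practicals 53 × 0.2 = 10.6
Sum = 58.13
58.13 < 59 → F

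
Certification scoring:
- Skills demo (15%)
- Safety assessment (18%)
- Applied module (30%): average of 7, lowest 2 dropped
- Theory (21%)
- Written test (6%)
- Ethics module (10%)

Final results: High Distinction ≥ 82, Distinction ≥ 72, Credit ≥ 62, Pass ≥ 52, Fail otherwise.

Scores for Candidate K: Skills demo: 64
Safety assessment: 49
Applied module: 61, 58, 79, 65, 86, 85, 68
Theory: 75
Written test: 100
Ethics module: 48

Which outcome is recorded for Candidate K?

Credit

Applied module: drop 58, 61 → average of remaining 5 = 383/5 = 76.6
Weighted total:
  Skills demo 64 × 0.15 = 9.6
  Safety assessment 49 × 0.18 = 8.82
  Applied module 76.6 × 0.3 = 22.98
  Theory 75 × 0.21 = 15.75
  Written test 100 × 0.06 = 6
  Ethics module 48 × 0.1 = 4.8
Sum = 67.95
67.95 is ≥ 62 and < 72 → Credit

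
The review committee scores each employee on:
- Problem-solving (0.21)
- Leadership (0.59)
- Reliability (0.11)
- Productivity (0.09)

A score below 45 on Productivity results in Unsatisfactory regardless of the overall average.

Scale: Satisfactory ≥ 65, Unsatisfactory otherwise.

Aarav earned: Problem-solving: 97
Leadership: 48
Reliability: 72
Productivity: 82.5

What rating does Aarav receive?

Unsatisfactory

Productivity score 82.5 ≥ 45: minimum met.
Weighted total:
  Problem-solving 97 × 0.21 = 20.37
  Leadership 48 × 0.59 = 28.32
  Reliability 72 × 0.11 = 7.92
  Productivity 82.5 × 0.09 = 7.425
Sum = 64.035
64.035 < 65 → Unsatisfactory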